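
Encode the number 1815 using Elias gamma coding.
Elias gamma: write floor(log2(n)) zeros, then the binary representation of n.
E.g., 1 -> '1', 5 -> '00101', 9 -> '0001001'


num_bits = floor(log2(1815)) + 1 = 11
leading_zeros = num_bits - 1 = 10
binary(1815) = 11100010111

Elias gamma(1815) = '0000000000' + '11100010111' = 000000000011100010111 (21 bits)


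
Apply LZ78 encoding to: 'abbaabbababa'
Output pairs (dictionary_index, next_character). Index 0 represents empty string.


LZ78 encoding steps:
Dictionary: {0: ''}
Step 1: w='' (idx 0), next='a' -> output (0, 'a'), add 'a' as idx 1
Step 2: w='' (idx 0), next='b' -> output (0, 'b'), add 'b' as idx 2
Step 3: w='b' (idx 2), next='a' -> output (2, 'a'), add 'ba' as idx 3
Step 4: w='a' (idx 1), next='b' -> output (1, 'b'), add 'ab' as idx 4
Step 5: w='ba' (idx 3), next='b' -> output (3, 'b'), add 'bab' as idx 5
Step 6: w='ab' (idx 4), next='a' -> output (4, 'a'), add 'aba' as idx 6


Encoded: [(0, 'a'), (0, 'b'), (2, 'a'), (1, 'b'), (3, 'b'), (4, 'a')]


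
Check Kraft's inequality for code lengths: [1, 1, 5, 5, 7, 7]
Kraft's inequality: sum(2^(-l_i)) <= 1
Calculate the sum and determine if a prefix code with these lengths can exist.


Sum = 2^(-1) + 2^(-1) + 2^(-5) + 2^(-5) + 2^(-7) + 2^(-7)
    = 0.5 + 0.5 + 0.03125 + 0.03125 + 0.0078125 + 0.0078125
    = 138/128 = 1.078125
Since 1.078125 > 1, Kraft's inequality is NOT satisfied.
A prefix code with these lengths CANNOT exist.

Kraft sum = 1.078125. Not satisfied.


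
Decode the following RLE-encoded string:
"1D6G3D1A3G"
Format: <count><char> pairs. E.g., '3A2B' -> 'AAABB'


Expanding each <count><char> pair:
  1D -> 'D'
  6G -> 'GGGGGG'
  3D -> 'DDD'
  1A -> 'A'
  3G -> 'GGG'

Decoded = DGGGGGGDDDAGGG


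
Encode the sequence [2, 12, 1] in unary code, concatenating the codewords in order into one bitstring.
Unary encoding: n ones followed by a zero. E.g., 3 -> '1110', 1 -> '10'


Encode each number as n ones followed by a terminating 0:
  2 -> 110 (3 bits)
  12 -> 1111111111110 (13 bits)
  1 -> 10 (2 bits)
Total length = 3 + 13 + 2 = 18 bits.

Unary([2, 12, 1]) = 110111111111111010 (18 bits)


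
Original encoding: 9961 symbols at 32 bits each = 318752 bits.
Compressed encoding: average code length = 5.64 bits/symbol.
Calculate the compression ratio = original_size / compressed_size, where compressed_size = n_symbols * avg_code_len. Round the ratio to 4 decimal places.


original_size = n_symbols * orig_bits = 9961 * 32 = 318752 bits
compressed_size = n_symbols * avg_code_len = 9961 * 5.64 = 56180.04 bits
ratio = original_size / compressed_size = 318752 / 56180.04 = 5.6738

Compression ratio = 5.6738


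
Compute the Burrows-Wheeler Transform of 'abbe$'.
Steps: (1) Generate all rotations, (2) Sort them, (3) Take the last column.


Rotations (sorted):
  0: $abbe -> last char: e
  1: abbe$ -> last char: $
  2: bbe$a -> last char: a
  3: be$ab -> last char: b
  4: e$abb -> last char: b


BWT = e$abb


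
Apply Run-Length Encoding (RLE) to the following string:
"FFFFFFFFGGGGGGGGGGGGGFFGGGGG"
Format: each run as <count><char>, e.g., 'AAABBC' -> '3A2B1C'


Scanning runs left to right:
  i=0: run of 'F' x 8 -> '8F'
  i=8: run of 'G' x 13 -> '13G'
  i=21: run of 'F' x 2 -> '2F'
  i=23: run of 'G' x 5 -> '5G'

RLE = 8F13G2F5G


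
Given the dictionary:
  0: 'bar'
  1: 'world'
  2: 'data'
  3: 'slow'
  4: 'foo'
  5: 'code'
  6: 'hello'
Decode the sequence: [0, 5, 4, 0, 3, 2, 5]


Look up each index in the dictionary:
  0 -> 'bar'
  5 -> 'code'
  4 -> 'foo'
  0 -> 'bar'
  3 -> 'slow'
  2 -> 'data'
  5 -> 'code'

Decoded: "bar code foo bar slow data code"


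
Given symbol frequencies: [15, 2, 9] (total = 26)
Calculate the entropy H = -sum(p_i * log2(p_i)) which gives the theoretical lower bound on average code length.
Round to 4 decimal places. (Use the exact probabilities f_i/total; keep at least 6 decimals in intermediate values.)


Per-symbol terms -p_i * log2(p_i) with p_i = f_i/26:
  p = 15/26 = 0.576923: log2(p) = -0.793549, -p*log2(p) = 0.457817
  p = 2/26 = 0.076923: log2(p) = -3.700440, -p*log2(p) = 0.284649
  p = 9/26 = 0.346154: log2(p) = -1.530515, -p*log2(p) = 0.529794
H = 0.457817 + 0.284649 + 0.529794 = 1.272260

H = 1.2723 bits/symbol


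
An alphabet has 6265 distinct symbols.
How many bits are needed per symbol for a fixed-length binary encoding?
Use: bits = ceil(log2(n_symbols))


log2(6265) = 12.6131
Bracket: 2^12 = 4096 < 6265 <= 2^13 = 8192
So ceil(log2(6265)) = 13

bits = ceil(log2(6265)) = ceil(12.6131) = 13 bits


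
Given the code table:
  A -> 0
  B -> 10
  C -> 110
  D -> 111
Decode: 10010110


Decoding:
10 -> B
0 -> A
10 -> B
110 -> C


Result: BABC


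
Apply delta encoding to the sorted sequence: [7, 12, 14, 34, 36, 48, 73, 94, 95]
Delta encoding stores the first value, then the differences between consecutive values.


First value: 7
Deltas:
  12 - 7 = 5
  14 - 12 = 2
  34 - 14 = 20
  36 - 34 = 2
  48 - 36 = 12
  73 - 48 = 25
  94 - 73 = 21
  95 - 94 = 1


Delta encoded: [7, 5, 2, 20, 2, 12, 25, 21, 1]


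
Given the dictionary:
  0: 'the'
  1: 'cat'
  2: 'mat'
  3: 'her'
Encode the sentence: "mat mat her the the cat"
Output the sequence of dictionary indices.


Look up each word in the dictionary:
  'mat' -> 2
  'mat' -> 2
  'her' -> 3
  'the' -> 0
  'the' -> 0
  'cat' -> 1

Encoded: [2, 2, 3, 0, 0, 1]


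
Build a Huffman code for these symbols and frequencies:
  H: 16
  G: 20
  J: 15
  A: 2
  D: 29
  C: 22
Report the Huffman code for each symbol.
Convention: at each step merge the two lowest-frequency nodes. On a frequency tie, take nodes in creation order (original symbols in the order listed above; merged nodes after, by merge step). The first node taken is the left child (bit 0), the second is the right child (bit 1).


Huffman tree construction:
Step 1: Merge A(2) + J(15) = 17
Step 2: Merge H(16) + (A+J)(17) = 33
Step 3: Merge G(20) + C(22) = 42
Step 4: Merge D(29) + (H+(A+J))(33) = 62
Step 5: Merge (G+C)(42) + (D+(H+(A+J)))(62) = 104
Read each symbol's code off the tree from the root (left child = 0, right child = 1).

Codes:
  H: 110 (length 3)
  G: 00 (length 2)
  J: 1111 (length 4)
  A: 1110 (length 4)
  D: 10 (length 2)
  C: 01 (length 2)
Average code length: 258/104 = 2.4808 bits/symbol


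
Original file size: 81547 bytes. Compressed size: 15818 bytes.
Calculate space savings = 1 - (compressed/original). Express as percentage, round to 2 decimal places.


ratio = compressed/original = 15818/81547 = 0.193974
savings = 1 - ratio = 1 - 0.193974 = 0.806026
as a percentage: 0.806026 * 100 = 80.6%

Space savings = 1 - 15818/81547 = 80.6%


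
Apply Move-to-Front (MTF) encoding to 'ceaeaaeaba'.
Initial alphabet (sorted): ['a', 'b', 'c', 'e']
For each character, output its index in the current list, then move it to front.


MTF encoding:
'c': index 2 in ['a', 'b', 'c', 'e'] -> ['c', 'a', 'b', 'e']
'e': index 3 in ['c', 'a', 'b', 'e'] -> ['e', 'c', 'a', 'b']
'a': index 2 in ['e', 'c', 'a', 'b'] -> ['a', 'e', 'c', 'b']
'e': index 1 in ['a', 'e', 'c', 'b'] -> ['e', 'a', 'c', 'b']
'a': index 1 in ['e', 'a', 'c', 'b'] -> ['a', 'e', 'c', 'b']
'a': index 0 in ['a', 'e', 'c', 'b'] -> ['a', 'e', 'c', 'b']
'e': index 1 in ['a', 'e', 'c', 'b'] -> ['e', 'a', 'c', 'b']
'a': index 1 in ['e', 'a', 'c', 'b'] -> ['a', 'e', 'c', 'b']
'b': index 3 in ['a', 'e', 'c', 'b'] -> ['b', 'a', 'e', 'c']
'a': index 1 in ['b', 'a', 'e', 'c'] -> ['a', 'b', 'e', 'c']


Output: [2, 3, 2, 1, 1, 0, 1, 1, 3, 1]


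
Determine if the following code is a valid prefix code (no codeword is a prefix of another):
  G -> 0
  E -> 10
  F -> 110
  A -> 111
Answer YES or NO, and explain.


Checking each pair (does one codeword prefix another?):
  G='0' vs E='10': no prefix
  G='0' vs F='110': no prefix
  G='0' vs A='111': no prefix
  E='10' vs G='0': no prefix
  E='10' vs F='110': no prefix
  E='10' vs A='111': no prefix
  F='110' vs G='0': no prefix
  F='110' vs E='10': no prefix
  F='110' vs A='111': no prefix
  A='111' vs G='0': no prefix
  A='111' vs E='10': no prefix
  A='111' vs F='110': no prefix
No violation found over all pairs.

YES -- this is a valid prefix code. No codeword is a prefix of any other codeword.


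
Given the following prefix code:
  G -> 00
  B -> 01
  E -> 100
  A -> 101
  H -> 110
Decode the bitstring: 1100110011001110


Decoding step by step:
Bits 110 -> H
Bits 01 -> B
Bits 100 -> E
Bits 110 -> H
Bits 01 -> B
Bits 110 -> H


Decoded message: HBEHBH


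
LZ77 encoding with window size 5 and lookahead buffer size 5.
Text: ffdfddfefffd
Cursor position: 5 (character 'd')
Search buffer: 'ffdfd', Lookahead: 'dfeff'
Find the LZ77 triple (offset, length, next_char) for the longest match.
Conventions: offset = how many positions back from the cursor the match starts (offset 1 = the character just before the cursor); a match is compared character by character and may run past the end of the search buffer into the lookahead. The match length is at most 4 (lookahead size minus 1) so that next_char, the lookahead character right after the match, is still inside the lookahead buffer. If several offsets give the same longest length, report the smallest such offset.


Try each offset into the search buffer:
  offset=1 (pos 4, char 'd'): match length 1
  offset=2 (pos 3, char 'f'): match length 0
  offset=3 (pos 2, char 'd'): match length 2
  offset=4 (pos 1, char 'f'): match length 0
  offset=5 (pos 0, char 'f'): match length 0
Longest match has length 2 at offset 3.
next_char = character at position 5 + 2 = 7 -> 'e'

Best match: offset=3, length=2 (matching 'df' starting at position 2)
LZ77 triple: (3, 2, 'e')


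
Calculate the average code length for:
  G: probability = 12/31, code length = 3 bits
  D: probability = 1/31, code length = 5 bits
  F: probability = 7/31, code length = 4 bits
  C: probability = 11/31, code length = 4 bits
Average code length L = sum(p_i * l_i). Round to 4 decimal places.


Weighted contributions p_i * l_i:
  G: (12/31) * 3 = 36/31
  D: (1/31) * 5 = 5/31
  F: (7/31) * 4 = 28/31
  C: (11/31) * 4 = 44/31
Sum = (36 + 5 + 28 + 44)/31 = 113/31

L = 113/31 = 3.6452 bits/symbol


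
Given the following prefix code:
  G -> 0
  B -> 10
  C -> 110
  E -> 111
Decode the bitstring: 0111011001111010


Decoding step by step:
Bits 0 -> G
Bits 111 -> E
Bits 0 -> G
Bits 110 -> C
Bits 0 -> G
Bits 111 -> E
Bits 10 -> B
Bits 10 -> B


Decoded message: GEGCGEBB


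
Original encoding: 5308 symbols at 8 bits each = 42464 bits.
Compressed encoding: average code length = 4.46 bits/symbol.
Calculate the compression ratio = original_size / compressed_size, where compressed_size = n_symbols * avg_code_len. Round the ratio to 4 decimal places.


original_size = n_symbols * orig_bits = 5308 * 8 = 42464 bits
compressed_size = n_symbols * avg_code_len = 5308 * 4.46 = 23673.68 bits
ratio = original_size / compressed_size = 42464 / 23673.68 = 1.7937

Compression ratio = 1.7937


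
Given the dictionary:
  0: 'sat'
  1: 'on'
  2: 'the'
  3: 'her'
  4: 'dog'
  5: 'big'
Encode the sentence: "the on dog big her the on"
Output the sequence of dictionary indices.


Look up each word in the dictionary:
  'the' -> 2
  'on' -> 1
  'dog' -> 4
  'big' -> 5
  'her' -> 3
  'the' -> 2
  'on' -> 1

Encoded: [2, 1, 4, 5, 3, 2, 1]


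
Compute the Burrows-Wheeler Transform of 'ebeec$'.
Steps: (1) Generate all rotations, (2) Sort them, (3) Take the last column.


Rotations (sorted):
  0: $ebeec -> last char: c
  1: beec$e -> last char: e
  2: c$ebee -> last char: e
  3: ebeec$ -> last char: $
  4: ec$ebe -> last char: e
  5: eec$eb -> last char: b


BWT = cee$eb


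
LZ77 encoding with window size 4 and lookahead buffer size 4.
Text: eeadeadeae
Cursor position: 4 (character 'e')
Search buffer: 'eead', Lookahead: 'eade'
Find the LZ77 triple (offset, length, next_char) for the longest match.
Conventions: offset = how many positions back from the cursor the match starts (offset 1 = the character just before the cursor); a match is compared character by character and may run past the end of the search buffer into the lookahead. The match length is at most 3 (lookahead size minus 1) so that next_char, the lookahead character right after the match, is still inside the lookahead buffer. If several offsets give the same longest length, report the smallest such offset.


Try each offset into the search buffer:
  offset=1 (pos 3, char 'd'): match length 0
  offset=2 (pos 2, char 'a'): match length 0
  offset=3 (pos 1, char 'e'): match length 3
  offset=4 (pos 0, char 'e'): match length 1
Longest match has length 3 at offset 3.
next_char = character at position 4 + 3 = 7 -> 'e'

Best match: offset=3, length=3 (matching 'ead' starting at position 1)
LZ77 triple: (3, 3, 'e')


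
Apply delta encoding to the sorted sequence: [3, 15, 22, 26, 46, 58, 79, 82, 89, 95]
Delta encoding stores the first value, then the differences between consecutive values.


First value: 3
Deltas:
  15 - 3 = 12
  22 - 15 = 7
  26 - 22 = 4
  46 - 26 = 20
  58 - 46 = 12
  79 - 58 = 21
  82 - 79 = 3
  89 - 82 = 7
  95 - 89 = 6


Delta encoded: [3, 12, 7, 4, 20, 12, 21, 3, 7, 6]


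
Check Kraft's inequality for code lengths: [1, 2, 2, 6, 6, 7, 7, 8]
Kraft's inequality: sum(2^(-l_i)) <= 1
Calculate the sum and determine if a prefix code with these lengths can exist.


Sum = 2^(-1) + 2^(-2) + 2^(-2) + 2^(-6) + 2^(-6) + 2^(-7) + 2^(-7) + 2^(-8)
    = 0.5 + 0.25 + 0.25 + 0.015625 + 0.015625 + 0.0078125 + 0.0078125 + 0.00390625
    = 269/256 = 1.05078125
Since 1.05078125 > 1, Kraft's inequality is NOT satisfied.
A prefix code with these lengths CANNOT exist.

Kraft sum = 1.05078125. Not satisfied.


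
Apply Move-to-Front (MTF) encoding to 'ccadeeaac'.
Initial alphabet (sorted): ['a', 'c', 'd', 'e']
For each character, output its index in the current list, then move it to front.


MTF encoding:
'c': index 1 in ['a', 'c', 'd', 'e'] -> ['c', 'a', 'd', 'e']
'c': index 0 in ['c', 'a', 'd', 'e'] -> ['c', 'a', 'd', 'e']
'a': index 1 in ['c', 'a', 'd', 'e'] -> ['a', 'c', 'd', 'e']
'd': index 2 in ['a', 'c', 'd', 'e'] -> ['d', 'a', 'c', 'e']
'e': index 3 in ['d', 'a', 'c', 'e'] -> ['e', 'd', 'a', 'c']
'e': index 0 in ['e', 'd', 'a', 'c'] -> ['e', 'd', 'a', 'c']
'a': index 2 in ['e', 'd', 'a', 'c'] -> ['a', 'e', 'd', 'c']
'a': index 0 in ['a', 'e', 'd', 'c'] -> ['a', 'e', 'd', 'c']
'c': index 3 in ['a', 'e', 'd', 'c'] -> ['c', 'a', 'e', 'd']


Output: [1, 0, 1, 2, 3, 0, 2, 0, 3]


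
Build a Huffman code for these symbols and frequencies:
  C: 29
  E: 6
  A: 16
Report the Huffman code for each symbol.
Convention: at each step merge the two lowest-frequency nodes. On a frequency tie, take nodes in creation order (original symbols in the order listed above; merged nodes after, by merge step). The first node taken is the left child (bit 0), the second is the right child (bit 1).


Huffman tree construction:
Step 1: Merge E(6) + A(16) = 22
Step 2: Merge (E+A)(22) + C(29) = 51
Read each symbol's code off the tree from the root (left child = 0, right child = 1).

Codes:
  C: 1 (length 1)
  E: 00 (length 2)
  A: 01 (length 2)
Average code length: 73/51 = 1.4314 bits/symbol


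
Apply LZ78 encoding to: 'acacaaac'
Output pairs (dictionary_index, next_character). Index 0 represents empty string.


LZ78 encoding steps:
Dictionary: {0: ''}
Step 1: w='' (idx 0), next='a' -> output (0, 'a'), add 'a' as idx 1
Step 2: w='' (idx 0), next='c' -> output (0, 'c'), add 'c' as idx 2
Step 3: w='a' (idx 1), next='c' -> output (1, 'c'), add 'ac' as idx 3
Step 4: w='a' (idx 1), next='a' -> output (1, 'a'), add 'aa' as idx 4
Step 5: w='ac' (idx 3), end of input -> output (3, '')


Encoded: [(0, 'a'), (0, 'c'), (1, 'c'), (1, 'a'), (3, '')]


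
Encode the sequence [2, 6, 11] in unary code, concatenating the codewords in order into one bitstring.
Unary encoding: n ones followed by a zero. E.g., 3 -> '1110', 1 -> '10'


Encode each number as n ones followed by a terminating 0:
  2 -> 110 (3 bits)
  6 -> 1111110 (7 bits)
  11 -> 111111111110 (12 bits)
Total length = 3 + 7 + 12 = 22 bits.

Unary([2, 6, 11]) = 1101111110111111111110 (22 bits)


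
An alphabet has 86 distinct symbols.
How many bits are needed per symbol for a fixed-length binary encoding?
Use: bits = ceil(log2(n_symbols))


log2(86) = 6.4263
Bracket: 2^6 = 64 < 86 <= 2^7 = 128
So ceil(log2(86)) = 7

bits = ceil(log2(86)) = ceil(6.4263) = 7 bits


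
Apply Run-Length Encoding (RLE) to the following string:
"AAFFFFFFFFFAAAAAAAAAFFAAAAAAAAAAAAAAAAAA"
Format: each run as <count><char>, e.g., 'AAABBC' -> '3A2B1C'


Scanning runs left to right:
  i=0: run of 'A' x 2 -> '2A'
  i=2: run of 'F' x 9 -> '9F'
  i=11: run of 'A' x 9 -> '9A'
  i=20: run of 'F' x 2 -> '2F'
  i=22: run of 'A' x 18 -> '18A'

RLE = 2A9F9A2F18A


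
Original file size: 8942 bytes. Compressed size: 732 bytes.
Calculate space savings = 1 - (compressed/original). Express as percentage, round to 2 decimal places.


ratio = compressed/original = 732/8942 = 0.081861
savings = 1 - ratio = 1 - 0.081861 = 0.918139
as a percentage: 0.918139 * 100 = 91.81%

Space savings = 1 - 732/8942 = 91.81%


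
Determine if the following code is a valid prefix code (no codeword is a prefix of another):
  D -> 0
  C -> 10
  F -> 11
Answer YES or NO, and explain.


Checking each pair (does one codeword prefix another?):
  D='0' vs C='10': no prefix
  D='0' vs F='11': no prefix
  C='10' vs D='0': no prefix
  C='10' vs F='11': no prefix
  F='11' vs D='0': no prefix
  F='11' vs C='10': no prefix
No violation found over all pairs.

YES -- this is a valid prefix code. No codeword is a prefix of any other codeword.


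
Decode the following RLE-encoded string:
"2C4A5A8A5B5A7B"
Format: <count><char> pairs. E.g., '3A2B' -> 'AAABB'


Expanding each <count><char> pair:
  2C -> 'CC'
  4A -> 'AAAA'
  5A -> 'AAAAA'
  8A -> 'AAAAAAAA'
  5B -> 'BBBBB'
  5A -> 'AAAAA'
  7B -> 'BBBBBBB'

Decoded = CCAAAAAAAAAAAAAAAAABBBBBAAAAABBBBBBB


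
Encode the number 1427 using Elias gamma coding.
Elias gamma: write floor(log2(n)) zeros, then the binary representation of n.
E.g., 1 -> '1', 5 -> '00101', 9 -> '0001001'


num_bits = floor(log2(1427)) + 1 = 11
leading_zeros = num_bits - 1 = 10
binary(1427) = 10110010011

Elias gamma(1427) = '0000000000' + '10110010011' = 000000000010110010011 (21 bits)


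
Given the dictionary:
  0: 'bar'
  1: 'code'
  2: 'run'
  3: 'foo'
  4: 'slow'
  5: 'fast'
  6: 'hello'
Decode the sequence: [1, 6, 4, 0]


Look up each index in the dictionary:
  1 -> 'code'
  6 -> 'hello'
  4 -> 'slow'
  0 -> 'bar'

Decoded: "code hello slow bar"


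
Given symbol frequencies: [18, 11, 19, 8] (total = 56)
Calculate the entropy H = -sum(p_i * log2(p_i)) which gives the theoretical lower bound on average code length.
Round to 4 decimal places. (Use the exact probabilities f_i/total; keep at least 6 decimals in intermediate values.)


Per-symbol terms -p_i * log2(p_i) with p_i = f_i/56:
  p = 18/56 = 0.321429: log2(p) = -1.637430, -p*log2(p) = 0.526317
  p = 11/56 = 0.196429: log2(p) = -2.347923, -p*log2(p) = 0.461199
  p = 19/56 = 0.339286: log2(p) = -1.559427, -p*log2(p) = 0.529091
  p = 8/56 = 0.142857: log2(p) = -2.807355, -p*log2(p) = 0.401051
H = 0.526317 + 0.461199 + 0.529091 + 0.401051 = 1.917658

H = 1.9177 bits/symbol


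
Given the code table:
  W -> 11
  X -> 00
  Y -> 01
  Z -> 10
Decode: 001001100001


Decoding:
00 -> X
10 -> Z
01 -> Y
10 -> Z
00 -> X
01 -> Y


Result: XZYZXY


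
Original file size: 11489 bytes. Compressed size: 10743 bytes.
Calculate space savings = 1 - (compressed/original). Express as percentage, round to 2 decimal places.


ratio = compressed/original = 10743/11489 = 0.935068
savings = 1 - ratio = 1 - 0.935068 = 0.064932
as a percentage: 0.064932 * 100 = 6.49%

Space savings = 1 - 10743/11489 = 6.49%


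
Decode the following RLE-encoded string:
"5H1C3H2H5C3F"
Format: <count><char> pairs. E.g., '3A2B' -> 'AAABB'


Expanding each <count><char> pair:
  5H -> 'HHHHH'
  1C -> 'C'
  3H -> 'HHH'
  2H -> 'HH'
  5C -> 'CCCCC'
  3F -> 'FFF'

Decoded = HHHHHCHHHHHCCCCCFFF


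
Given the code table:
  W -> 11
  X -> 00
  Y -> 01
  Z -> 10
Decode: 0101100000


Decoding:
01 -> Y
01 -> Y
10 -> Z
00 -> X
00 -> X


Result: YYZXX


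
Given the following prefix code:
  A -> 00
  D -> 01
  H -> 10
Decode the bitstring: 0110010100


Decoding step by step:
Bits 01 -> D
Bits 10 -> H
Bits 01 -> D
Bits 01 -> D
Bits 00 -> A


Decoded message: DHDDA


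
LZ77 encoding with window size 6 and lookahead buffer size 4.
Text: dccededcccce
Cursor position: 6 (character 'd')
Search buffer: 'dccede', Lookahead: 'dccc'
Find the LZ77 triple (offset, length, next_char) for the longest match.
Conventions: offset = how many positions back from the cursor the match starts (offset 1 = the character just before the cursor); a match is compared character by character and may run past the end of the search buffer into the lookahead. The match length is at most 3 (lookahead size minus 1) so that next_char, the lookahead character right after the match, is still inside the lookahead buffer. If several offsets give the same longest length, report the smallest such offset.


Try each offset into the search buffer:
  offset=1 (pos 5, char 'e'): match length 0
  offset=2 (pos 4, char 'd'): match length 1
  offset=3 (pos 3, char 'e'): match length 0
  offset=4 (pos 2, char 'c'): match length 0
  offset=5 (pos 1, char 'c'): match length 0
  offset=6 (pos 0, char 'd'): match length 3
Longest match has length 3 at offset 6.
next_char = character at position 6 + 3 = 9 -> 'c'

Best match: offset=6, length=3 (matching 'dcc' starting at position 0)
LZ77 triple: (6, 3, 'c')


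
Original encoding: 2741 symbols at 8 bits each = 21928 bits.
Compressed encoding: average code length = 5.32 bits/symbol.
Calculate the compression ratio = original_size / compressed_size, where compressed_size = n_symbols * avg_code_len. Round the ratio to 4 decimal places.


original_size = n_symbols * orig_bits = 2741 * 8 = 21928 bits
compressed_size = n_symbols * avg_code_len = 2741 * 5.32 = 14582.12 bits
ratio = original_size / compressed_size = 21928 / 14582.12 = 1.5038

Compression ratio = 1.5038


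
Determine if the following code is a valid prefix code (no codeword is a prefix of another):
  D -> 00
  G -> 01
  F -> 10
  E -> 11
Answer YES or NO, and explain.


Checking each pair (does one codeword prefix another?):
  D='00' vs G='01': no prefix
  D='00' vs F='10': no prefix
  D='00' vs E='11': no prefix
  G='01' vs D='00': no prefix
  G='01' vs F='10': no prefix
  G='01' vs E='11': no prefix
  F='10' vs D='00': no prefix
  F='10' vs G='01': no prefix
  F='10' vs E='11': no prefix
  E='11' vs D='00': no prefix
  E='11' vs G='01': no prefix
  E='11' vs F='10': no prefix
No violation found over all pairs.

YES -- this is a valid prefix code. No codeword is a prefix of any other codeword.


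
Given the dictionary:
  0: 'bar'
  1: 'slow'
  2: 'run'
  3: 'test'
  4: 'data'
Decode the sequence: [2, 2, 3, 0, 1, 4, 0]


Look up each index in the dictionary:
  2 -> 'run'
  2 -> 'run'
  3 -> 'test'
  0 -> 'bar'
  1 -> 'slow'
  4 -> 'data'
  0 -> 'bar'

Decoded: "run run test bar slow data bar"


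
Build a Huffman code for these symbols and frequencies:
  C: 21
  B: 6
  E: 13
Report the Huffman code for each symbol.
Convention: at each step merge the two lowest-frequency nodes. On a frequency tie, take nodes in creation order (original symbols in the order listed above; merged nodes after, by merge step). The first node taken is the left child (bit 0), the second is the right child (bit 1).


Huffman tree construction:
Step 1: Merge B(6) + E(13) = 19
Step 2: Merge (B+E)(19) + C(21) = 40
Read each symbol's code off the tree from the root (left child = 0, right child = 1).

Codes:
  C: 1 (length 1)
  B: 00 (length 2)
  E: 01 (length 2)
Average code length: 59/40 = 1.4750 bits/symbol


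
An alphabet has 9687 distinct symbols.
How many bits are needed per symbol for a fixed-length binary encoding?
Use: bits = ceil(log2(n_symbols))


log2(9687) = 13.2418
Bracket: 2^13 = 8192 < 9687 <= 2^14 = 16384
So ceil(log2(9687)) = 14

bits = ceil(log2(9687)) = ceil(13.2418) = 14 bits


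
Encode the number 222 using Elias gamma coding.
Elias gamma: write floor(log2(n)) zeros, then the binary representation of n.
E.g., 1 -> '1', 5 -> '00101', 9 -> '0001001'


num_bits = floor(log2(222)) + 1 = 8
leading_zeros = num_bits - 1 = 7
binary(222) = 11011110

Elias gamma(222) = '0000000' + '11011110' = 000000011011110 (15 bits)


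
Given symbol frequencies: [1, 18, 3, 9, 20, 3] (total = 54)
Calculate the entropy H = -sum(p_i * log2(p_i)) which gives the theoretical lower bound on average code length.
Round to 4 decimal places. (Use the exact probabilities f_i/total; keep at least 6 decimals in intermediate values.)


Per-symbol terms -p_i * log2(p_i) with p_i = f_i/54:
  p = 1/54 = 0.018519: log2(p) = -5.754888, -p*log2(p) = 0.106572
  p = 18/54 = 0.333333: log2(p) = -1.584963, -p*log2(p) = 0.528321
  p = 3/54 = 0.055556: log2(p) = -4.169925, -p*log2(p) = 0.231663
  p = 9/54 = 0.166667: log2(p) = -2.584963, -p*log2(p) = 0.430827
  p = 20/54 = 0.370370: log2(p) = -1.432959, -p*log2(p) = 0.530726
  p = 3/54 = 0.055556: log2(p) = -4.169925, -p*log2(p) = 0.231663
H = 0.106572 + 0.528321 + 0.231663 + 0.430827 + 0.530726 + 0.231663 = 2.059772

H = 2.0598 bits/symbol


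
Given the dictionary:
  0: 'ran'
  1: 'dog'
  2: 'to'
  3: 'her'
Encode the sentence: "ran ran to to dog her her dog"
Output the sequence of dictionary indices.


Look up each word in the dictionary:
  'ran' -> 0
  'ran' -> 0
  'to' -> 2
  'to' -> 2
  'dog' -> 1
  'her' -> 3
  'her' -> 3
  'dog' -> 1

Encoded: [0, 0, 2, 2, 1, 3, 3, 1]


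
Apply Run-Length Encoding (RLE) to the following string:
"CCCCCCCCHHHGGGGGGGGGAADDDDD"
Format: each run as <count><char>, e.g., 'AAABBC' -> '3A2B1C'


Scanning runs left to right:
  i=0: run of 'C' x 8 -> '8C'
  i=8: run of 'H' x 3 -> '3H'
  i=11: run of 'G' x 9 -> '9G'
  i=20: run of 'A' x 2 -> '2A'
  i=22: run of 'D' x 5 -> '5D'

RLE = 8C3H9G2A5D


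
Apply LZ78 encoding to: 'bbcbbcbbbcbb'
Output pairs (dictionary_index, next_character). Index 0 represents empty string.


LZ78 encoding steps:
Dictionary: {0: ''}
Step 1: w='' (idx 0), next='b' -> output (0, 'b'), add 'b' as idx 1
Step 2: w='b' (idx 1), next='c' -> output (1, 'c'), add 'bc' as idx 2
Step 3: w='b' (idx 1), next='b' -> output (1, 'b'), add 'bb' as idx 3
Step 4: w='' (idx 0), next='c' -> output (0, 'c'), add 'c' as idx 4
Step 5: w='bb' (idx 3), next='b' -> output (3, 'b'), add 'bbb' as idx 5
Step 6: w='c' (idx 4), next='b' -> output (4, 'b'), add 'cb' as idx 6
Step 7: w='b' (idx 1), end of input -> output (1, '')


Encoded: [(0, 'b'), (1, 'c'), (1, 'b'), (0, 'c'), (3, 'b'), (4, 'b'), (1, '')]


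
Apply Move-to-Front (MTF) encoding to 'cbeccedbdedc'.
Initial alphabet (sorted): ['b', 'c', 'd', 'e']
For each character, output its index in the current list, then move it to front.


MTF encoding:
'c': index 1 in ['b', 'c', 'd', 'e'] -> ['c', 'b', 'd', 'e']
'b': index 1 in ['c', 'b', 'd', 'e'] -> ['b', 'c', 'd', 'e']
'e': index 3 in ['b', 'c', 'd', 'e'] -> ['e', 'b', 'c', 'd']
'c': index 2 in ['e', 'b', 'c', 'd'] -> ['c', 'e', 'b', 'd']
'c': index 0 in ['c', 'e', 'b', 'd'] -> ['c', 'e', 'b', 'd']
'e': index 1 in ['c', 'e', 'b', 'd'] -> ['e', 'c', 'b', 'd']
'd': index 3 in ['e', 'c', 'b', 'd'] -> ['d', 'e', 'c', 'b']
'b': index 3 in ['d', 'e', 'c', 'b'] -> ['b', 'd', 'e', 'c']
'd': index 1 in ['b', 'd', 'e', 'c'] -> ['d', 'b', 'e', 'c']
'e': index 2 in ['d', 'b', 'e', 'c'] -> ['e', 'd', 'b', 'c']
'd': index 1 in ['e', 'd', 'b', 'c'] -> ['d', 'e', 'b', 'c']
'c': index 3 in ['d', 'e', 'b', 'c'] -> ['c', 'd', 'e', 'b']


Output: [1, 1, 3, 2, 0, 1, 3, 3, 1, 2, 1, 3]


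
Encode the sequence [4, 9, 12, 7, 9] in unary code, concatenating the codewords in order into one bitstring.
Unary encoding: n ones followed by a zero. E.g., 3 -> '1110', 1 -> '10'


Encode each number as n ones followed by a terminating 0:
  4 -> 11110 (5 bits)
  9 -> 1111111110 (10 bits)
  12 -> 1111111111110 (13 bits)
  7 -> 11111110 (8 bits)
  9 -> 1111111110 (10 bits)
Total length = 5 + 10 + 13 + 8 + 10 = 46 bits.

Unary([4, 9, 12, 7, 9]) = 1111011111111101111111111110111111101111111110 (46 bits)


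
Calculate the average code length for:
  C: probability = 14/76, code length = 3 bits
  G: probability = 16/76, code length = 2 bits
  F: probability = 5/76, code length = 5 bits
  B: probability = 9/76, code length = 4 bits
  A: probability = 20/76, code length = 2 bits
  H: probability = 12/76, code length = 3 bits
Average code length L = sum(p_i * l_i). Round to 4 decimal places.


Weighted contributions p_i * l_i:
  C: (14/76) * 3 = 42/76
  G: (16/76) * 2 = 32/76
  F: (5/76) * 5 = 25/76
  B: (9/76) * 4 = 36/76
  A: (20/76) * 2 = 40/76
  H: (12/76) * 3 = 36/76
Sum = (42 + 32 + 25 + 36 + 40 + 36)/76 = 211/76

L = 211/76 = 2.7763 bits/symbol


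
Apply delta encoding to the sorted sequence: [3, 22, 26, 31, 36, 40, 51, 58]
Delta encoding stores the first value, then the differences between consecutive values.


First value: 3
Deltas:
  22 - 3 = 19
  26 - 22 = 4
  31 - 26 = 5
  36 - 31 = 5
  40 - 36 = 4
  51 - 40 = 11
  58 - 51 = 7


Delta encoded: [3, 19, 4, 5, 5, 4, 11, 7]


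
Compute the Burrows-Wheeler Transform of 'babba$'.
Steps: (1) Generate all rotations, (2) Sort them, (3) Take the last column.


Rotations (sorted):
  0: $babba -> last char: a
  1: a$babb -> last char: b
  2: abba$b -> last char: b
  3: ba$bab -> last char: b
  4: babba$ -> last char: $
  5: bba$ba -> last char: a


BWT = abbb$a


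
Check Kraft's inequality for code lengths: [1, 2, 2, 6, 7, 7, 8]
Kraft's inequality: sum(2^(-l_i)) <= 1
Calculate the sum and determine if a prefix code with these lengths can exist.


Sum = 2^(-1) + 2^(-2) + 2^(-2) + 2^(-6) + 2^(-7) + 2^(-7) + 2^(-8)
    = 0.5 + 0.25 + 0.25 + 0.015625 + 0.0078125 + 0.0078125 + 0.00390625
    = 265/256 = 1.03515625
Since 1.03515625 > 1, Kraft's inequality is NOT satisfied.
A prefix code with these lengths CANNOT exist.

Kraft sum = 1.03515625. Not satisfied.


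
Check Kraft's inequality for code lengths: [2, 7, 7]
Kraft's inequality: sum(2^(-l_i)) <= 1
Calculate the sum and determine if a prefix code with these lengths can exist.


Sum = 2^(-2) + 2^(-7) + 2^(-7)
    = 0.25 + 0.0078125 + 0.0078125
    = 34/128 = 0.265625
Since 0.265625 <= 1, Kraft's inequality IS satisfied.
A prefix code with these lengths CAN exist.

Kraft sum = 0.265625. Satisfied.


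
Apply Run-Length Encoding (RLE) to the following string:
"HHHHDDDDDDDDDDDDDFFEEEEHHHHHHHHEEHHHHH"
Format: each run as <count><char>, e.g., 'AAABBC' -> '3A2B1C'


Scanning runs left to right:
  i=0: run of 'H' x 4 -> '4H'
  i=4: run of 'D' x 13 -> '13D'
  i=17: run of 'F' x 2 -> '2F'
  i=19: run of 'E' x 4 -> '4E'
  i=23: run of 'H' x 8 -> '8H'
  i=31: run of 'E' x 2 -> '2E'
  i=33: run of 'H' x 5 -> '5H'

RLE = 4H13D2F4E8H2E5H


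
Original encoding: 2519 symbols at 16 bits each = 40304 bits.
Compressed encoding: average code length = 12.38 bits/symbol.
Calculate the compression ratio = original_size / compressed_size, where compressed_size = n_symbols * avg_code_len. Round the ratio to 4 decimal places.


original_size = n_symbols * orig_bits = 2519 * 16 = 40304 bits
compressed_size = n_symbols * avg_code_len = 2519 * 12.38 = 31185.22 bits
ratio = original_size / compressed_size = 40304 / 31185.22 = 1.2924

Compression ratio = 1.2924


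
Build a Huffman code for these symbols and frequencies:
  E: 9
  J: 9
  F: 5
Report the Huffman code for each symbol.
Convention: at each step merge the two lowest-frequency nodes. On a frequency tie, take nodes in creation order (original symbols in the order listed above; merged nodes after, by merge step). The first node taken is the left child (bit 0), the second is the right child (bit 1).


Huffman tree construction:
Step 1: Merge F(5) + E(9) = 14
Step 2: Merge J(9) + (F+E)(14) = 23
Read each symbol's code off the tree from the root (left child = 0, right child = 1).

Codes:
  E: 11 (length 2)
  J: 0 (length 1)
  F: 10 (length 2)
Average code length: 37/23 = 1.6087 bits/symbol


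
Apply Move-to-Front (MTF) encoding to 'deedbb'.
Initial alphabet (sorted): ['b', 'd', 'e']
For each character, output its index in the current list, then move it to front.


MTF encoding:
'd': index 1 in ['b', 'd', 'e'] -> ['d', 'b', 'e']
'e': index 2 in ['d', 'b', 'e'] -> ['e', 'd', 'b']
'e': index 0 in ['e', 'd', 'b'] -> ['e', 'd', 'b']
'd': index 1 in ['e', 'd', 'b'] -> ['d', 'e', 'b']
'b': index 2 in ['d', 'e', 'b'] -> ['b', 'd', 'e']
'b': index 0 in ['b', 'd', 'e'] -> ['b', 'd', 'e']


Output: [1, 2, 0, 1, 2, 0]


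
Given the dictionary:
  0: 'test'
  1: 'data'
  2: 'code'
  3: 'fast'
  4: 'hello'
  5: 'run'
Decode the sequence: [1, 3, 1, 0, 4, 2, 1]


Look up each index in the dictionary:
  1 -> 'data'
  3 -> 'fast'
  1 -> 'data'
  0 -> 'test'
  4 -> 'hello'
  2 -> 'code'
  1 -> 'data'

Decoded: "data fast data test hello code data"


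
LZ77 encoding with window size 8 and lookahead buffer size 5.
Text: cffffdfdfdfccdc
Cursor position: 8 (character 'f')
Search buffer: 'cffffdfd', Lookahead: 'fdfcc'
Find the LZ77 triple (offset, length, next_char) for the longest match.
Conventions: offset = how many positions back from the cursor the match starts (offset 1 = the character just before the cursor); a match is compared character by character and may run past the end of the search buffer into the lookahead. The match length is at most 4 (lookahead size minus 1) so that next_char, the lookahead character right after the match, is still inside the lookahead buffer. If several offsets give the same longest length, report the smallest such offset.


Try each offset into the search buffer:
  offset=1 (pos 7, char 'd'): match length 0
  offset=2 (pos 6, char 'f'): match length 3
  offset=3 (pos 5, char 'd'): match length 0
  offset=4 (pos 4, char 'f'): match length 3
  offset=5 (pos 3, char 'f'): match length 1
  offset=6 (pos 2, char 'f'): match length 1
  offset=7 (pos 1, char 'f'): match length 1
  offset=8 (pos 0, char 'c'): match length 0
Longest match has length 3, found at offsets 2, 4; take the smallest, offset 2.
next_char = character at position 8 + 3 = 11 -> 'c'

Best match: offset=2, length=3 (matching 'fdf' starting at position 6)
LZ77 triple: (2, 3, 'c')


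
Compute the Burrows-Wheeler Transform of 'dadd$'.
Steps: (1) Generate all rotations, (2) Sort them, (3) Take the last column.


Rotations (sorted):
  0: $dadd -> last char: d
  1: add$d -> last char: d
  2: d$dad -> last char: d
  3: dadd$ -> last char: $
  4: dd$da -> last char: a


BWT = ddd$a


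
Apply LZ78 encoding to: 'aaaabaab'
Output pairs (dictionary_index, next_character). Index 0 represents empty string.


LZ78 encoding steps:
Dictionary: {0: ''}
Step 1: w='' (idx 0), next='a' -> output (0, 'a'), add 'a' as idx 1
Step 2: w='a' (idx 1), next='a' -> output (1, 'a'), add 'aa' as idx 2
Step 3: w='a' (idx 1), next='b' -> output (1, 'b'), add 'ab' as idx 3
Step 4: w='aa' (idx 2), next='b' -> output (2, 'b'), add 'aab' as idx 4


Encoded: [(0, 'a'), (1, 'a'), (1, 'b'), (2, 'b')]


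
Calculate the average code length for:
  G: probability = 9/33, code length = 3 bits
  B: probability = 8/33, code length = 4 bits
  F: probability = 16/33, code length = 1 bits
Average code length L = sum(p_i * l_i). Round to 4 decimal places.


Weighted contributions p_i * l_i:
  G: (9/33) * 3 = 27/33
  B: (8/33) * 4 = 32/33
  F: (16/33) * 1 = 16/33
Sum = (27 + 32 + 16)/33 = 75/33

L = 75/33 = 2.2727 bits/symbol


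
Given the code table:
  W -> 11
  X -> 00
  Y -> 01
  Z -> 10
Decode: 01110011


Decoding:
01 -> Y
11 -> W
00 -> X
11 -> W


Result: YWXW


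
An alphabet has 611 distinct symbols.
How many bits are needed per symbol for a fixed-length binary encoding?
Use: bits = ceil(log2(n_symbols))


log2(611) = 9.255
Bracket: 2^9 = 512 < 611 <= 2^10 = 1024
So ceil(log2(611)) = 10

bits = ceil(log2(611)) = ceil(9.255) = 10 bits


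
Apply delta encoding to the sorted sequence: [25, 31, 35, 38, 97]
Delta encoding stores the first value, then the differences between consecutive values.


First value: 25
Deltas:
  31 - 25 = 6
  35 - 31 = 4
  38 - 35 = 3
  97 - 38 = 59


Delta encoded: [25, 6, 4, 3, 59]


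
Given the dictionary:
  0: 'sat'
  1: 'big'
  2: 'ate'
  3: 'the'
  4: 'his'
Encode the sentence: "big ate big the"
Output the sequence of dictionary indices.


Look up each word in the dictionary:
  'big' -> 1
  'ate' -> 2
  'big' -> 1
  'the' -> 3

Encoded: [1, 2, 1, 3]


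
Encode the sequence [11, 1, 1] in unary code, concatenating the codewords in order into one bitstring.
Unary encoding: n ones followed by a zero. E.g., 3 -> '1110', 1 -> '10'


Encode each number as n ones followed by a terminating 0:
  11 -> 111111111110 (12 bits)
  1 -> 10 (2 bits)
  1 -> 10 (2 bits)
Total length = 12 + 2 + 2 = 16 bits.

Unary([11, 1, 1]) = 1111111111101010 (16 bits)


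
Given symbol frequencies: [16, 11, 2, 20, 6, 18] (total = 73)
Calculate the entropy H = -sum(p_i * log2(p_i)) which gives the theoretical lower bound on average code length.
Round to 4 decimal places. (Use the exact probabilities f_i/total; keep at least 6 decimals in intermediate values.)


Per-symbol terms -p_i * log2(p_i) with p_i = f_i/73:
  p = 16/73 = 0.219178: log2(p) = -2.189825, -p*log2(p) = 0.479962
  p = 11/73 = 0.150685: log2(p) = -2.730393, -p*log2(p) = 0.411429
  p = 2/73 = 0.027397: log2(p) = -5.189825, -p*log2(p) = 0.142187
  p = 20/73 = 0.273973: log2(p) = -1.867896, -p*log2(p) = 0.511752
  p = 6/73 = 0.082192: log2(p) = -3.604862, -p*log2(p) = 0.296290
  p = 18/73 = 0.246575: log2(p) = -2.019900, -p*log2(p) = 0.498057
H = 0.479962 + 0.411429 + 0.142187 + 0.511752 + 0.296290 + 0.498057 = 2.339677

H = 2.3397 bits/symbol


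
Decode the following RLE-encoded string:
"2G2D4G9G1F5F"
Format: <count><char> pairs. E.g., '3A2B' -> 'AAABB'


Expanding each <count><char> pair:
  2G -> 'GG'
  2D -> 'DD'
  4G -> 'GGGG'
  9G -> 'GGGGGGGGG'
  1F -> 'F'
  5F -> 'FFFFF'

Decoded = GGDDGGGGGGGGGGGGGFFFFFF


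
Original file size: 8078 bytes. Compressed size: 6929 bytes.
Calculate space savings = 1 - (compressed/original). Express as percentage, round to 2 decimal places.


ratio = compressed/original = 6929/8078 = 0.857762
savings = 1 - ratio = 1 - 0.857762 = 0.142238
as a percentage: 0.142238 * 100 = 14.22%

Space savings = 1 - 6929/8078 = 14.22%


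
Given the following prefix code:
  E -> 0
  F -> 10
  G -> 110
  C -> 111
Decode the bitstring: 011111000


Decoding step by step:
Bits 0 -> E
Bits 111 -> C
Bits 110 -> G
Bits 0 -> E
Bits 0 -> E


Decoded message: ECGEE


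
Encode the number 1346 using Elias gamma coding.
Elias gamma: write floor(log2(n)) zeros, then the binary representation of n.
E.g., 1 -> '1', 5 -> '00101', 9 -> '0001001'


num_bits = floor(log2(1346)) + 1 = 11
leading_zeros = num_bits - 1 = 10
binary(1346) = 10101000010

Elias gamma(1346) = '0000000000' + '10101000010' = 000000000010101000010 (21 bits)


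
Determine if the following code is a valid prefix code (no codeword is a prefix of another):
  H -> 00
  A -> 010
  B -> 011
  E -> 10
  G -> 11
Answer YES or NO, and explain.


Checking each pair (does one codeword prefix another?):
  H='00' vs A='010': no prefix
  H='00' vs B='011': no prefix
  H='00' vs E='10': no prefix
  H='00' vs G='11': no prefix
  A='010' vs H='00': no prefix
  A='010' vs B='011': no prefix
  A='010' vs E='10': no prefix
  A='010' vs G='11': no prefix
  B='011' vs H='00': no prefix
  B='011' vs A='010': no prefix
  B='011' vs E='10': no prefix
  B='011' vs G='11': no prefix
  E='10' vs H='00': no prefix
  E='10' vs A='010': no prefix
  E='10' vs B='011': no prefix
  E='10' vs G='11': no prefix
  G='11' vs H='00': no prefix
  G='11' vs A='010': no prefix
  G='11' vs B='011': no prefix
  G='11' vs E='10': no prefix
No violation found over all pairs.

YES -- this is a valid prefix code. No codeword is a prefix of any other codeword.
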